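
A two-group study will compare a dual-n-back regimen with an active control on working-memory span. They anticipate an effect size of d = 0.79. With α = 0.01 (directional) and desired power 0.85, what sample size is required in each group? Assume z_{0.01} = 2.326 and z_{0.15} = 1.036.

n = 37 per group

For two independent groups with equal n: n = 2·((z_{α} + z_β) / d)².
z_{α} + z_β = 2.326 + 1.036 = 3.362.
n = 2 × (3.362 / 0.79)² = 2 × 4.256² = 2 × 18.11 = 36.2.
Round up to the next whole participant.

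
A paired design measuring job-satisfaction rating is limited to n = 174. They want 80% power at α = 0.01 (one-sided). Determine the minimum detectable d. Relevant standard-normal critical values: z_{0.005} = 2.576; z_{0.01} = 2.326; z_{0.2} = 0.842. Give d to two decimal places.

For a single sample (or paired design) of n = 174: d_min = (z_{α} + z_β)/√n.
z-sum = 2.326 + 0.842 = 3.168.
d_min = 3.168 / √174 = 3.168 / 13.191 = 0.240.

d_min ≈ 0.24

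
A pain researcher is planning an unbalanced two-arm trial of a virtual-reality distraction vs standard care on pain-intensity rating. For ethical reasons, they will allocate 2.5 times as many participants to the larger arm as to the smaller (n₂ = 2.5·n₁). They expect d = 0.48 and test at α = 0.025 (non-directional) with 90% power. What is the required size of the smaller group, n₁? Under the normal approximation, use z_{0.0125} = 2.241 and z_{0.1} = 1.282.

With allocation ratio k = n₂/n₁ = 2.5, Var(x̄₁−x̄₂) = σ²(1/n₁ + 1/(k·n₁)) = σ²·(k+1)/(k·n₁).
So n₁ = (1 + 1/k)·((z_{α/2} + z_β)/d)² = 1.400 × (3.523/0.48)².
n₁ = 1.400 × 53.87 = 75.4.
Round up: n₁ = 76, giving n₂ = 2.5 × 76 = 190.

n₁ = 76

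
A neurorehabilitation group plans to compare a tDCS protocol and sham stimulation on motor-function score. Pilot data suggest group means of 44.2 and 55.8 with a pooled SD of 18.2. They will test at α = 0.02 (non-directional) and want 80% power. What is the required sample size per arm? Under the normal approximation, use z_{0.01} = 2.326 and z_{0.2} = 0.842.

n = 50 per group

Cohen's d = |M₁ − M₂| / SD_pooled = |44.2 − 55.8| / 18.2 = 11.6 / 18.2 = 0.637.
For two independent groups with equal n: n = 2·((z_{α/2} + z_β) / d)².
z_{α/2} + z_β = 2.326 + 0.842 = 3.168.
n = 2 × (3.168 / 0.637)² = 2 × 4.973² = 2 × 24.73 = 49.5.
Round up to the next whole participant.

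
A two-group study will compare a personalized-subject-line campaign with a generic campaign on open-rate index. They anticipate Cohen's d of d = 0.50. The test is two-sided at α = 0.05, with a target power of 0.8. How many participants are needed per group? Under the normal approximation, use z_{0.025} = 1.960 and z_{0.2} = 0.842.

n = 63 per group

For two independent groups with equal n: n = 2·((z_{α/2} + z_β) / d)².
z_{α/2} + z_β = 1.960 + 0.842 = 2.802.
n = 2 × (2.802 / 0.50)² = 2 × 5.604² = 2 × 31.40 = 62.8.
Round up to the next whole participant.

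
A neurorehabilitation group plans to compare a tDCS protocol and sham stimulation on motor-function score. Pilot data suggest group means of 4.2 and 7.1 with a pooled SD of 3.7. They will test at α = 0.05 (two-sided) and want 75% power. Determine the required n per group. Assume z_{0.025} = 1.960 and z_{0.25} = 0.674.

Cohen's d = |M₁ − M₂| / SD_pooled = |4.2 − 7.1| / 3.7 = 2.9 / 3.7 = 0.784.
For two independent groups with equal n: n = 2·((z_{α/2} + z_β) / d)².
z_{α/2} + z_β = 1.960 + 0.674 = 2.634.
n = 2 × (2.634 / 0.784)² = 2 × 3.360² = 2 × 11.29 = 22.6.
Round up to the next whole participant.

n = 23 per group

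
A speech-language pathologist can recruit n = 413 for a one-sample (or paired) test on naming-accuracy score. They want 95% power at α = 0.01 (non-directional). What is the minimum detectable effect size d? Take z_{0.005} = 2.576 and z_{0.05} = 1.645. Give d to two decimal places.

For a single sample (or paired design) of n = 413: d_min = (z_{α/2} + z_β)/√n.
z-sum = 2.576 + 1.645 = 4.221.
d_min = 4.221 / √413 = 4.221 / 20.322 = 0.208.

d_min ≈ 0.21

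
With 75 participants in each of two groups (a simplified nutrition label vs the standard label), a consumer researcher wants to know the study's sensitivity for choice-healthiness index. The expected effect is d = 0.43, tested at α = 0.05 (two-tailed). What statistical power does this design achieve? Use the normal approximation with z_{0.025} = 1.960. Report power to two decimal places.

power ≈ 0.75

For two equal groups, power = Φ(d·√(n/2) − z_{α/2}).
d·√(n/2) = 0.43 × √(75/2) = 0.43 × 6.124 = 2.633.
z_β = 2.633 − 1.960 = 0.673.
Power = Φ(0.673) = 0.750.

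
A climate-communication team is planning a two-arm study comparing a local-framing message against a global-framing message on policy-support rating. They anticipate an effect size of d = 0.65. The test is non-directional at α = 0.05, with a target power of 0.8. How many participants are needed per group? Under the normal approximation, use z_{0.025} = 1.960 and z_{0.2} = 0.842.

n = 38 per group

For two independent groups with equal n: n = 2·((z_{α/2} + z_β) / d)².
z_{α/2} + z_β = 1.960 + 0.842 = 2.802.
n = 2 × (2.802 / 0.65)² = 2 × 4.311² = 2 × 18.58 = 37.2.
Round up to the next whole participant.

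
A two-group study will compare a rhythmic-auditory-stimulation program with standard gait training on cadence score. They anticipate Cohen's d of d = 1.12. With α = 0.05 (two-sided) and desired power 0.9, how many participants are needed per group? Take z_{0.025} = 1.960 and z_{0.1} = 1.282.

For two independent groups with equal n: n = 2·((z_{α/2} + z_β) / d)².
z_{α/2} + z_β = 1.960 + 1.282 = 3.242.
n = 2 × (3.242 / 1.12)² = 2 × 2.895² = 2 × 8.38 = 16.8.
Round up to the next whole participant.

n = 17 per group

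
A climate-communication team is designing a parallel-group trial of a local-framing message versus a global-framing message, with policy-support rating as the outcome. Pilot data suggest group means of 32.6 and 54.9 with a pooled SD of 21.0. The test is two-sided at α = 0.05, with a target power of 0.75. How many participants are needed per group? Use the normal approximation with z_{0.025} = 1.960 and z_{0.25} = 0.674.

Cohen's d = |M₁ − M₂| / SD_pooled = |32.6 − 54.9| / 21.0 = 22.3 / 21.0 = 1.062.
For two independent groups with equal n: n = 2·((z_{α/2} + z_β) / d)².
z_{α/2} + z_β = 1.960 + 0.674 = 2.634.
n = 2 × (2.634 / 1.062)² = 2 × 2.480² = 2 × 6.15 = 12.3.
Round up to the next whole participant.

n = 13 per group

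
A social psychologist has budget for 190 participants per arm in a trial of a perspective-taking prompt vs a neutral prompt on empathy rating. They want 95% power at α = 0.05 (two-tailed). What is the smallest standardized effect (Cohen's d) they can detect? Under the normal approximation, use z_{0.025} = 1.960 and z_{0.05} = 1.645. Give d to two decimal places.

For two independent groups of n = 190 each: d_min = (z_{α/2} + z_β)·√(2/n).
z-sum = 1.960 + 1.645 = 3.605.
d_min = 3.605 × √(2/190) = 3.605 × 0.1026 = 0.370.

d_min ≈ 0.37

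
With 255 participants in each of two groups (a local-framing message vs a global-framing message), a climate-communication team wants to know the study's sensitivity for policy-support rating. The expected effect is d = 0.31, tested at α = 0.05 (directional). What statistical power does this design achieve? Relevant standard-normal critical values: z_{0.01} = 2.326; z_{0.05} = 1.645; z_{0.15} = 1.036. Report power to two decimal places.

For two equal groups, power = Φ(d·√(n/2) − z_{α}).
d·√(n/2) = 0.31 × √(255/2) = 0.31 × 11.292 = 3.500.
z_β = 3.500 − 1.645 = 1.855.
Power = Φ(1.855) = 0.968.

power ≈ 0.97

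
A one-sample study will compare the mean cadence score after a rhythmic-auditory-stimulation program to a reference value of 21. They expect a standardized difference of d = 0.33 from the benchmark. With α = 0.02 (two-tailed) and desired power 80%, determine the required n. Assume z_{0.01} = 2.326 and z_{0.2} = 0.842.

n = 93

For a one-sample test: n = ((z_{α/2} + z_β) / d)².
z_{α/2} + z_β = 2.326 + 0.842 = 3.168.
n = (3.168 / 0.33)² = 9.600² = 92.16.
Round up.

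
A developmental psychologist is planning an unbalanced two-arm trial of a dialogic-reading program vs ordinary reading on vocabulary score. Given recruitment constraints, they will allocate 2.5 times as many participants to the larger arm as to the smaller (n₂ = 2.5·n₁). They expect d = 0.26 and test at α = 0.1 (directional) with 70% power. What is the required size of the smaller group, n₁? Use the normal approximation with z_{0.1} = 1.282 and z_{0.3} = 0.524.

n₁ = 68

With allocation ratio k = n₂/n₁ = 2.5, Var(x̄₁−x̄₂) = σ²(1/n₁ + 1/(k·n₁)) = σ²·(k+1)/(k·n₁).
So n₁ = (1 + 1/k)·((z_{α} + z_β)/d)² = 1.400 × (1.806/0.26)².
n₁ = 1.400 × 48.25 = 67.5.
Round up: n₁ = 68, giving n₂ = 2.5 × 68 = 170.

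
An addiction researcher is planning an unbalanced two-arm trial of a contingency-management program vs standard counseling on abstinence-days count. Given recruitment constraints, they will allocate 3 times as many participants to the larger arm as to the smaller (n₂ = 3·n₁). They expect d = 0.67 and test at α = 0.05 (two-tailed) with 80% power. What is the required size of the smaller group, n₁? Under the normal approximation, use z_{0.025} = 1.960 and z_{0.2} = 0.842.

With allocation ratio k = n₂/n₁ = 3, Var(x̄₁−x̄₂) = σ²(1/n₁ + 1/(k·n₁)) = σ²·(k+1)/(k·n₁).
So n₁ = (1 + 1/k)·((z_{α/2} + z_β)/d)² = 1.333 × (2.802/0.67)².
n₁ = 1.333 × 17.49 = 23.3.
Round up: n₁ = 24, giving n₂ = 3 × 24 = 72.

n₁ = 24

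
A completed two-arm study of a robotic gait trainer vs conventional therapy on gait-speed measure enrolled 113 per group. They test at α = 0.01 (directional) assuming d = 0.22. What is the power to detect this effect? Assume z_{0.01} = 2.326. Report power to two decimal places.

power ≈ 0.25

For two equal groups, power = Φ(d·√(n/2) − z_{α}).
d·√(n/2) = 0.22 × √(113/2) = 0.22 × 7.517 = 1.654.
z_β = 1.654 − 2.326 = -0.672.
Power = Φ(-0.672) = 0.251.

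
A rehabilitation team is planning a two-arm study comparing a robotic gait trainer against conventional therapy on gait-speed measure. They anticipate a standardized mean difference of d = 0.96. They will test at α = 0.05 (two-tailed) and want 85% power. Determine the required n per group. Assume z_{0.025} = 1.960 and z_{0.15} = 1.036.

n = 20 per group

For two independent groups with equal n: n = 2·((z_{α/2} + z_β) / d)².
z_{α/2} + z_β = 1.960 + 1.036 = 2.996.
n = 2 × (2.996 / 0.96)² = 2 × 3.121² = 2 × 9.74 = 19.5.
Round up to the next whole participant.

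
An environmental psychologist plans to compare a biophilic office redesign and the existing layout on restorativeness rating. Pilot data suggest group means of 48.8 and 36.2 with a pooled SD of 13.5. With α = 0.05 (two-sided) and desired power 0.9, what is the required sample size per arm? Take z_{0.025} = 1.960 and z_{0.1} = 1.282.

n = 25 per group

Cohen's d = |M₁ − M₂| / SD_pooled = |48.8 − 36.2| / 13.5 = 12.6 / 13.5 = 0.933.
For two independent groups with equal n: n = 2·((z_{α/2} + z_β) / d)².
z_{α/2} + z_β = 1.960 + 1.282 = 3.242.
n = 2 × (3.242 / 0.933)² = 2 × 3.475² = 2 × 12.07 = 24.1.
Round up to the next whole participant.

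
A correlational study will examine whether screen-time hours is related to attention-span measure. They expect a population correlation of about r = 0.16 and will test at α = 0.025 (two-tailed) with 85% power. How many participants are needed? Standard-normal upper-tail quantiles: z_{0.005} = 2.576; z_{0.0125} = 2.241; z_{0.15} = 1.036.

Fisher's z: C = ½·ln((1+r)/(1−r)) = ½·ln(1.3810) = 0.1614.
n = ((z_{α/2} + z_β)/C)² + 3.
(2.241 + 1.036) / 0.1614 = 3.277 / 0.1614 = 20.304.
n = 20.304² + 3 = 412.24 + 3 = 415.2.
Round up.

n = 416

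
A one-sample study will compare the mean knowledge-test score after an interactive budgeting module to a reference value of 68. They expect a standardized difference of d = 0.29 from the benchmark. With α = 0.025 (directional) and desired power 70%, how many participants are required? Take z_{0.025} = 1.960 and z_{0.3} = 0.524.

n = 74

For a one-sample test: n = ((z_{α} + z_β) / d)².
z_{α} + z_β = 1.960 + 0.524 = 2.484.
n = (2.484 / 0.29)² = 8.566² = 73.37.
Round up.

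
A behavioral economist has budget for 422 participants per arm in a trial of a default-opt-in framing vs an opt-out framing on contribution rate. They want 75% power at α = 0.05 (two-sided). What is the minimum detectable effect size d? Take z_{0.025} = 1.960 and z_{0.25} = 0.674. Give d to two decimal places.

For two independent groups of n = 422 each: d_min = (z_{α/2} + z_β)·√(2/n).
z-sum = 1.960 + 0.674 = 2.634.
d_min = 2.634 × √(2/422) = 2.634 × 0.0688 = 0.181.

d_min ≈ 0.18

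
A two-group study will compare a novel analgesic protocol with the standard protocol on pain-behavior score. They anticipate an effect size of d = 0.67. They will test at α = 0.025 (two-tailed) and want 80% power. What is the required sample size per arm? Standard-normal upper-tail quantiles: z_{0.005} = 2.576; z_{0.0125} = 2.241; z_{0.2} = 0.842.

For two independent groups with equal n: n = 2·((z_{α/2} + z_β) / d)².
z_{α/2} + z_β = 2.241 + 0.842 = 3.083.
n = 2 × (3.083 / 0.67)² = 2 × 4.601² = 2 × 21.17 = 42.3.
Round up to the next whole participant.

n = 43 per group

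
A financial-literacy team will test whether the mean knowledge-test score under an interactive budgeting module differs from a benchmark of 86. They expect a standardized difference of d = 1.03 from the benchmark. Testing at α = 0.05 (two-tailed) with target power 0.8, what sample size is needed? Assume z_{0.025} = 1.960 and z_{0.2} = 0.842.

For a one-sample test: n = ((z_{α/2} + z_β) / d)².
z_{α/2} + z_β = 1.960 + 0.842 = 2.802.
n = (2.802 / 1.03)² = 2.720² = 7.40.
Round up.

n = 8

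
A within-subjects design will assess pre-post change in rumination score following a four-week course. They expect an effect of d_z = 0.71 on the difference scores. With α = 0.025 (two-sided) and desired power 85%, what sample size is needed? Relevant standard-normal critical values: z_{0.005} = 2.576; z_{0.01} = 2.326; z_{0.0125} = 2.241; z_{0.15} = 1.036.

For a paired (one-sample on differences) test: n = ((z_{α/2} + z_β) / d)².
z_{α/2} + z_β = 2.241 + 1.036 = 3.277.
n = (3.277 / 0.71)² = 4.615² = 21.30.
Round up.

n = 22 pairs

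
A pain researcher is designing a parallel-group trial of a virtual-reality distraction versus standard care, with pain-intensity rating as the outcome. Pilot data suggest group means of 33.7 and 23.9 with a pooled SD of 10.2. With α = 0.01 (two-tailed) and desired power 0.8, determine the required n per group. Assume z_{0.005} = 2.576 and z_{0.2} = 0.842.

n = 26 per group

Cohen's d = |M₁ − M₂| / SD_pooled = |33.7 − 23.9| / 10.2 = 9.8 / 10.2 = 0.961.
For two independent groups with equal n: n = 2·((z_{α/2} + z_β) / d)².
z_{α/2} + z_β = 2.576 + 0.842 = 3.418.
n = 2 × (3.418 / 0.961)² = 2 × 3.557² = 2 × 12.65 = 25.3.
Round up to the next whole participant.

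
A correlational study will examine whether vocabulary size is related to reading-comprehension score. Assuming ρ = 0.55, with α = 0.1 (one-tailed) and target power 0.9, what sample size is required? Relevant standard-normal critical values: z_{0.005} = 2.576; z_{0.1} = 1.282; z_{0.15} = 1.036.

n = 21

Fisher's z: C = ½·ln((1+r)/(1−r)) = ½·ln(3.4444) = 0.6184.
n = ((z_{α} + z_β)/C)² + 3.
(1.282 + 1.282) / 0.6184 = 2.564 / 0.6184 = 4.146.
n = 4.146² + 3 = 17.19 + 3 = 20.2.
Round up.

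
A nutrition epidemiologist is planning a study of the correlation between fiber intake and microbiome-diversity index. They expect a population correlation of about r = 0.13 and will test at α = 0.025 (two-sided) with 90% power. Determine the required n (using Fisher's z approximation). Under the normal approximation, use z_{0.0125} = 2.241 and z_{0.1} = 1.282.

Fisher's z: C = ½·ln((1+r)/(1−r)) = ½·ln(1.2989) = 0.1307.
n = ((z_{α/2} + z_β)/C)² + 3.
(2.241 + 1.282) / 0.1307 = 3.523 / 0.1307 = 26.955.
n = 26.955² + 3 = 726.56 + 3 = 729.6.
Round up.

n = 730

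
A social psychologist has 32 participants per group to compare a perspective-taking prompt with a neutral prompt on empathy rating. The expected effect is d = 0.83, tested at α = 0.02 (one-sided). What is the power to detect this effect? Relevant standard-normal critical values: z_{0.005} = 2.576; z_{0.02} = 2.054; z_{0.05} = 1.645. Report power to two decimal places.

For two equal groups, power = Φ(d·√(n/2) − z_{α}).
d·√(n/2) = 0.83 × √(32/2) = 0.83 × 4.000 = 3.320.
z_β = 3.320 − 2.054 = 1.266.
Power = Φ(1.266) = 0.897.

power ≈ 0.90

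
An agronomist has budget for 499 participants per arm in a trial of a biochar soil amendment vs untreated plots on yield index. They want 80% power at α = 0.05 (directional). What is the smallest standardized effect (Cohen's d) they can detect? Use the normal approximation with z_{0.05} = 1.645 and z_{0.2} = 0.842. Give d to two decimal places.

d_min ≈ 0.16

For two independent groups of n = 499 each: d_min = (z_{α} + z_β)·√(2/n).
z-sum = 1.645 + 0.842 = 2.487.
d_min = 2.487 × √(2/499) = 2.487 × 0.0633 = 0.157.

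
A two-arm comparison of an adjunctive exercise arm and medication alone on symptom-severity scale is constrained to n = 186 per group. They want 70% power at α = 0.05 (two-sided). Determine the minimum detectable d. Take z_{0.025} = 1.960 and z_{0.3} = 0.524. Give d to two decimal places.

d_min ≈ 0.26

For two independent groups of n = 186 each: d_min = (z_{α/2} + z_β)·√(2/n).
z-sum = 1.960 + 0.524 = 2.484.
d_min = 2.484 × √(2/186) = 2.484 × 0.1037 = 0.258.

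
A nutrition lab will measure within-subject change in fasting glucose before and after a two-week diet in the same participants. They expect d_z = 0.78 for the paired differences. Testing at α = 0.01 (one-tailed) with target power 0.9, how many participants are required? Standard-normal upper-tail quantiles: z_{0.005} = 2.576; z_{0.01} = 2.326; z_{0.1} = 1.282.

For a paired (one-sample on differences) test: n = ((z_{α} + z_β) / d)².
z_{α} + z_β = 2.326 + 1.282 = 3.608.
n = (3.608 / 0.78)² = 4.626² = 21.40.
Round up.

n = 22 pairs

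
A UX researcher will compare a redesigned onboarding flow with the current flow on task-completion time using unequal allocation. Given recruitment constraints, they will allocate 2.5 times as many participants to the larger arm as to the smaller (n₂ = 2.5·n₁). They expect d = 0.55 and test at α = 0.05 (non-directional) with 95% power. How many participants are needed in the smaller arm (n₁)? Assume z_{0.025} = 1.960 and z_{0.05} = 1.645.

n₁ = 61

With allocation ratio k = n₂/n₁ = 2.5, Var(x̄₁−x̄₂) = σ²(1/n₁ + 1/(k·n₁)) = σ²·(k+1)/(k·n₁).
So n₁ = (1 + 1/k)·((z_{α/2} + z_β)/d)² = 1.400 × (3.605/0.55)².
n₁ = 1.400 × 42.96 = 60.1.
Round up: n₁ = 61, giving n₂ = ⌈2.5 × 61⌉ = ⌈152.5⌉ = 153.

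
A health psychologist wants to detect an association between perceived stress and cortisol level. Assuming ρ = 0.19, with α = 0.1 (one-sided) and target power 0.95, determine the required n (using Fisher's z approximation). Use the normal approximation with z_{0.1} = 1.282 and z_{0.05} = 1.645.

n = 235

Fisher's z: C = ½·ln((1+r)/(1−r)) = ½·ln(1.4691) = 0.1923.
n = ((z_{α} + z_β)/C)² + 3.
(1.282 + 1.645) / 0.1923 = 2.927 / 0.1923 = 15.221.
n = 15.221² + 3 = 231.68 + 3 = 234.7.
Round up.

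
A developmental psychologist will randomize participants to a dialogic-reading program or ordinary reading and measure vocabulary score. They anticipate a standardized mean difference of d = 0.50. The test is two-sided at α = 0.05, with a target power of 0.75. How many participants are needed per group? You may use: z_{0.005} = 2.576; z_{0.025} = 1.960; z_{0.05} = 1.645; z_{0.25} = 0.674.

For two independent groups with equal n: n = 2·((z_{α/2} + z_β) / d)².
z_{α/2} + z_β = 1.960 + 0.674 = 2.634.
n = 2 × (2.634 / 0.50)² = 2 × 5.268² = 2 × 27.75 = 55.5.
Round up to the next whole participant.

n = 56 per group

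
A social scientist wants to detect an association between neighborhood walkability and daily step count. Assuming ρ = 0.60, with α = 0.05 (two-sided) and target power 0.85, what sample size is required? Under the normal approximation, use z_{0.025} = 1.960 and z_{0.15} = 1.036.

Fisher's z: C = ½·ln((1+r)/(1−r)) = ½·ln(4.0000) = 0.6931.
n = ((z_{α/2} + z_β)/C)² + 3.
(1.960 + 1.036) / 0.6931 = 2.996 / 0.6931 = 4.323.
n = 4.323² + 3 = 18.68 + 3 = 21.7.
Round up.

n = 22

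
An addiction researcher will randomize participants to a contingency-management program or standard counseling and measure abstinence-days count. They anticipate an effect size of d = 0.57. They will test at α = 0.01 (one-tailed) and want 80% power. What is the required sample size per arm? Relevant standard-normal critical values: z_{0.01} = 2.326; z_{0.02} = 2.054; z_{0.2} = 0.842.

n = 62 per group

For two independent groups with equal n: n = 2·((z_{α} + z_β) / d)².
z_{α} + z_β = 2.326 + 0.842 = 3.168.
n = 2 × (3.168 / 0.57)² = 2 × 5.558² = 2 × 30.89 = 61.8.
Round up to the next whole participant.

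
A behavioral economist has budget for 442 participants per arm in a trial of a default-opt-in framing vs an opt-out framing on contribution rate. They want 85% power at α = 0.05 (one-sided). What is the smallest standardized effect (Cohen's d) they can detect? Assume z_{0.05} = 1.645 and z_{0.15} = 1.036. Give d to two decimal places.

d_min ≈ 0.18

For two independent groups of n = 442 each: d_min = (z_{α} + z_β)·√(2/n).
z-sum = 1.645 + 1.036 = 2.681.
d_min = 2.681 × √(2/442) = 2.681 × 0.0673 = 0.180.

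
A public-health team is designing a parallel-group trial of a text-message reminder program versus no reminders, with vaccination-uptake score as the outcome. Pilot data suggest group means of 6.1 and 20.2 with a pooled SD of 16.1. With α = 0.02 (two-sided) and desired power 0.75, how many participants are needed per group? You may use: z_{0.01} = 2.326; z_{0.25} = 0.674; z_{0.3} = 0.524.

Cohen's d = |M₁ − M₂| / SD_pooled = |6.1 − 20.2| / 16.1 = 14.1 / 16.1 = 0.876.
For two independent groups with equal n: n = 2·((z_{α/2} + z_β) / d)².
z_{α/2} + z_β = 2.326 + 0.674 = 3.000.
n = 2 × (3.000 / 0.876)² = 2 × 3.425² = 2 × 11.73 = 23.5.
Round up to the next whole participant.

n = 24 per group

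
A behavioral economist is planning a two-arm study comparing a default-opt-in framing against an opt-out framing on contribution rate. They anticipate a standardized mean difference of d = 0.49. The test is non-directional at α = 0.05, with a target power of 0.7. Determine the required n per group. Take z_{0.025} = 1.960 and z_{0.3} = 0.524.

n = 52 per group

For two independent groups with equal n: n = 2·((z_{α/2} + z_β) / d)².
z_{α/2} + z_β = 1.960 + 0.524 = 2.484.
n = 2 × (2.484 / 0.49)² = 2 × 5.069² = 2 × 25.70 = 51.4.
Round up to the next whole participant.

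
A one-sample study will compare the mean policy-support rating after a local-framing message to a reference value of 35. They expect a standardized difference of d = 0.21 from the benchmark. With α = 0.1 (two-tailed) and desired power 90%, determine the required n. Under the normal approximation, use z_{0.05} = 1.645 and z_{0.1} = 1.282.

For a one-sample test: n = ((z_{α/2} + z_β) / d)².
z_{α/2} + z_β = 1.645 + 1.282 = 2.927.
n = (2.927 / 0.21)² = 13.938² = 194.27.
Round up.

n = 195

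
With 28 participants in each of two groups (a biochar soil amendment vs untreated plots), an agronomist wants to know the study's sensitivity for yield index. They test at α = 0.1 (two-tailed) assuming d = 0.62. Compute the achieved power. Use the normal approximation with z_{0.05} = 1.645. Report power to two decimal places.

power ≈ 0.75

For two equal groups, power = Φ(d·√(n/2) − z_{α/2}).
d·√(n/2) = 0.62 × √(28/2) = 0.62 × 3.742 = 2.320.
z_β = 2.320 − 1.645 = 0.675.
Power = Φ(0.675) = 0.750.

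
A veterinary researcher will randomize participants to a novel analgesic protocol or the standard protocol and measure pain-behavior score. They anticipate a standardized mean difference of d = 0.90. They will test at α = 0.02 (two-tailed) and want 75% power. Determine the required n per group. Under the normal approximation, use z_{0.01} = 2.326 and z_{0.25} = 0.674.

For two independent groups with equal n: n = 2·((z_{α/2} + z_β) / d)².
z_{α/2} + z_β = 2.326 + 0.674 = 3.000.
n = 2 × (3.000 / 0.90)² = 2 × 3.333² = 2 × 11.11 = 22.2.
Round up to the next whole participant.

n = 23 per group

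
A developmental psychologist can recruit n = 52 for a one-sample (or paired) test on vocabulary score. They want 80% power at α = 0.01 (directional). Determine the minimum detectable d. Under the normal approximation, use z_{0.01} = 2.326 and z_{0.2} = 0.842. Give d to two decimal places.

For a single sample (or paired design) of n = 52: d_min = (z_{α} + z_β)/√n.
z-sum = 2.326 + 0.842 = 3.168.
d_min = 3.168 / √52 = 3.168 / 7.211 = 0.439.

d_min ≈ 0.44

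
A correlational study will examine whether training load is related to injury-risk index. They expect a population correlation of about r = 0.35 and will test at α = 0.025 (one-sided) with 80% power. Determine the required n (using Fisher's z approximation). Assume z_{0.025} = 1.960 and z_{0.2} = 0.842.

n = 62

Fisher's z: C = ½·ln((1+r)/(1−r)) = ½·ln(2.0769) = 0.3654.
n = ((z_{α} + z_β)/C)² + 3.
(1.960 + 0.842) / 0.3654 = 2.802 / 0.3654 = 7.668.
n = 7.668² + 3 = 58.80 + 3 = 61.8.
Round up.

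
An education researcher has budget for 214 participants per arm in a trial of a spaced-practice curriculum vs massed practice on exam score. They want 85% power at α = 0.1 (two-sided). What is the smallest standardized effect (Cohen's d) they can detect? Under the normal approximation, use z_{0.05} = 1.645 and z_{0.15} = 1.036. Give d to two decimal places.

d_min ≈ 0.26

For two independent groups of n = 214 each: d_min = (z_{α/2} + z_β)·√(2/n).
z-sum = 1.645 + 1.036 = 2.681.
d_min = 2.681 × √(2/214) = 2.681 × 0.0967 = 0.259.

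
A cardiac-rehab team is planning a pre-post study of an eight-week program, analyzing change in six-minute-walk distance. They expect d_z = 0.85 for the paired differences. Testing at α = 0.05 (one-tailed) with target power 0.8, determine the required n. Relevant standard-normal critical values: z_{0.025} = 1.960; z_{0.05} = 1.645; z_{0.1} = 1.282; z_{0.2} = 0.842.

For a paired (one-sample on differences) test: n = ((z_{α} + z_β) / d)².
z_{α} + z_β = 1.645 + 0.842 = 2.487.
n = (2.487 / 0.85)² = 2.926² = 8.56.
Round up.

n = 9 pairs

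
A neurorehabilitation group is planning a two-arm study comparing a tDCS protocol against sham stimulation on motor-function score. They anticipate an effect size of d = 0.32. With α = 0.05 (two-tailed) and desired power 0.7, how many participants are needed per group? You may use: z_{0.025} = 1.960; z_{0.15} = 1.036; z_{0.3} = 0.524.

n = 121 per group

For two independent groups with equal n: n = 2·((z_{α/2} + z_β) / d)².
z_{α/2} + z_β = 1.960 + 0.524 = 2.484.
n = 2 × (2.484 / 0.32)² = 2 × 7.763² = 2 × 60.26 = 120.5.
Round up to the next whole participant.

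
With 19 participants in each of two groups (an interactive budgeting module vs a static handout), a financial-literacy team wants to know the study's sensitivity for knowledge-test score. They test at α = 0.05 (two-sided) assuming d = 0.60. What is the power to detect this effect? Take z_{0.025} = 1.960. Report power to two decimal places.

power ≈ 0.46

For two equal groups, power = Φ(d·√(n/2) − z_{α/2}).
d·√(n/2) = 0.60 × √(19/2) = 0.60 × 3.082 = 1.849.
z_β = 1.849 − 1.960 = -0.111.
Power = Φ(-0.111) = 0.456.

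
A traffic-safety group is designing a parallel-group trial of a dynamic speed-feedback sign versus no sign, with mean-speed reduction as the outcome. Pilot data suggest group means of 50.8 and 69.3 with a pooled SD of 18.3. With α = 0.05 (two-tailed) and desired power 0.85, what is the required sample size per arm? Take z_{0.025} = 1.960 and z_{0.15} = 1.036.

n = 18 per group

Cohen's d = |M₁ − M₂| / SD_pooled = |50.8 − 69.3| / 18.3 = 18.5 / 18.3 = 1.011.
For two independent groups with equal n: n = 2·((z_{α/2} + z_β) / d)².
z_{α/2} + z_β = 1.960 + 1.036 = 2.996.
n = 2 × (2.996 / 1.011)² = 2 × 2.963² = 2 × 8.78 = 17.6.
Round up to the next whole participant.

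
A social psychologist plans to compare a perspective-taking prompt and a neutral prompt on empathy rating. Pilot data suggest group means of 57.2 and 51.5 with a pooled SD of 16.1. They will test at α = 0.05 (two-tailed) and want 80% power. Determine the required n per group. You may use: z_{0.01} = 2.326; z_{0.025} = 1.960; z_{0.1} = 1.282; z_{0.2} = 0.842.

Cohen's d = |M₁ − M₂| / SD_pooled = |57.2 − 51.5| / 16.1 = 5.7 / 16.1 = 0.354.
For two independent groups with equal n: n = 2·((z_{α/2} + z_β) / d)².
z_{α/2} + z_β = 1.960 + 0.842 = 2.802.
n = 2 × (2.802 / 0.354)² = 2 × 7.915² = 2 × 62.65 = 125.3.
Round up to the next whole participant.

n = 126 per group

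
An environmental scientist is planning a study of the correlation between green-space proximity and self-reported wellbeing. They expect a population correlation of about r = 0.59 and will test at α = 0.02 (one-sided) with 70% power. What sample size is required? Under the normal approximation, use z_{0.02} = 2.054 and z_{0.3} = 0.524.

Fisher's z: C = ½·ln((1+r)/(1−r)) = ½·ln(3.8780) = 0.6777.
n = ((z_{α} + z_β)/C)² + 3.
(2.054 + 0.524) / 0.6777 = 2.578 / 0.6777 = 3.804.
n = 3.804² + 3 = 14.47 + 3 = 17.5.
Round up.

n = 18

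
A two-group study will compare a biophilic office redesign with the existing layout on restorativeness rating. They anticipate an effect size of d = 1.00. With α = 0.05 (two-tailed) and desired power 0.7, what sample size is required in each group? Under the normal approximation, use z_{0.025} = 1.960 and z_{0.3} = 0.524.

For two independent groups with equal n: n = 2·((z_{α/2} + z_β) / d)².
z_{α/2} + z_β = 1.960 + 0.524 = 2.484.
n = 2 × (2.484 / 1.00)² = 2 × 2.484² = 2 × 6.17 = 12.3.
Round up to the next whole participant.

n = 13 per group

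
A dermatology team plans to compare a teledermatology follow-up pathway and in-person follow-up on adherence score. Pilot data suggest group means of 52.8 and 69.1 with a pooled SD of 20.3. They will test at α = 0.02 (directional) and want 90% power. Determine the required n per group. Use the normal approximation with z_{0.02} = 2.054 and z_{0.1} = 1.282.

Cohen's d = |M₁ − M₂| / SD_pooled = |52.8 − 69.1| / 20.3 = 16.3 / 20.3 = 0.803.
For two independent groups with equal n: n = 2·((z_{α} + z_β) / d)².
z_{α} + z_β = 2.054 + 1.282 = 3.336.
n = 2 × (3.336 / 0.803)² = 2 × 4.154² = 2 × 17.26 = 34.5.
Round up to the next whole participant.

n = 35 per group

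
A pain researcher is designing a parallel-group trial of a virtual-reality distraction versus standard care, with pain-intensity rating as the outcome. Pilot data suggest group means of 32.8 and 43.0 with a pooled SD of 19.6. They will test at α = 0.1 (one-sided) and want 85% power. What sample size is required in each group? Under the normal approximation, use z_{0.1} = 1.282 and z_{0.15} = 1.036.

Cohen's d = |M₁ − M₂| / SD_pooled = |32.8 − 43.0| / 19.6 = 10.2 / 19.6 = 0.520.
For two independent groups with equal n: n = 2·((z_{α} + z_β) / d)².
z_{α} + z_β = 1.282 + 1.036 = 2.318.
n = 2 × (2.318 / 0.520)² = 2 × 4.458² = 2 × 19.87 = 39.7.
Round up to the next whole participant.

n = 40 per group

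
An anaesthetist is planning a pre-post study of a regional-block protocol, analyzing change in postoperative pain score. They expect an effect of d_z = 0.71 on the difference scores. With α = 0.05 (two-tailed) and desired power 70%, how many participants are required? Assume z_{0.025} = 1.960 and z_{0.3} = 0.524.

n = 13 pairs

For a paired (one-sample on differences) test: n = ((z_{α/2} + z_β) / d)².
z_{α/2} + z_β = 1.960 + 0.524 = 2.484.
n = (2.484 / 0.71)² = 3.499² = 12.24.
Round up.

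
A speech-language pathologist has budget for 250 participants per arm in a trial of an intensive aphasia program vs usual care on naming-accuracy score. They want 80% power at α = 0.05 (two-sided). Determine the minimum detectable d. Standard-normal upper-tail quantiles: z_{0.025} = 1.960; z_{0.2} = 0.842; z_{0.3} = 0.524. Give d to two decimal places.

d_min ≈ 0.25

For two independent groups of n = 250 each: d_min = (z_{α/2} + z_β)·√(2/n).
z-sum = 1.960 + 0.842 = 2.802.
d_min = 2.802 × √(2/250) = 2.802 × 0.0894 = 0.251.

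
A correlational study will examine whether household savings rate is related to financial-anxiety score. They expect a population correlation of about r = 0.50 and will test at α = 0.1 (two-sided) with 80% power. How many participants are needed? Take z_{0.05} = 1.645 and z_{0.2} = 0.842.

Fisher's z: C = ½·ln((1+r)/(1−r)) = ½·ln(3.0000) = 0.5493.
n = ((z_{α/2} + z_β)/C)² + 3.
(1.645 + 0.842) / 0.5493 = 2.487 / 0.5493 = 4.528.
n = 4.528² + 3 = 20.50 + 3 = 23.5.
Round up.

n = 24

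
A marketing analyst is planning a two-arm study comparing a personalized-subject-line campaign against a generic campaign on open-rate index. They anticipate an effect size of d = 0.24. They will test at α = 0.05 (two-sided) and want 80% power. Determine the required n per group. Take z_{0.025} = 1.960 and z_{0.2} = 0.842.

n = 273 per group

For two independent groups with equal n: n = 2·((z_{α/2} + z_β) / d)².
z_{α/2} + z_β = 1.960 + 0.842 = 2.802.
n = 2 × (2.802 / 0.24)² = 2 × 11.675² = 2 × 136.31 = 272.6.
Round up to the next whole participant.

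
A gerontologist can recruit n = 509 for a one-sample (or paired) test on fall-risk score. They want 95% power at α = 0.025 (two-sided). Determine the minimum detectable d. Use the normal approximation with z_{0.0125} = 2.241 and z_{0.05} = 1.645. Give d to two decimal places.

For a single sample (or paired design) of n = 509: d_min = (z_{α/2} + z_β)/√n.
z-sum = 2.241 + 1.645 = 3.886.
d_min = 3.886 / √509 = 3.886 / 22.561 = 0.172.

d_min ≈ 0.17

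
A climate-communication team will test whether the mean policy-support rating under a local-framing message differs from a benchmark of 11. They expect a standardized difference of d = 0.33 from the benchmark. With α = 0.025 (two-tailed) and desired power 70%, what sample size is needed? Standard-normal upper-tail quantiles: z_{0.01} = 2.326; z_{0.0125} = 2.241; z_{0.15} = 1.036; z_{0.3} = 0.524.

For a one-sample test: n = ((z_{α/2} + z_β) / d)².
z_{α/2} + z_β = 2.241 + 0.524 = 2.765.
n = (2.765 / 0.33)² = 8.379² = 70.20.
Round up.

n = 71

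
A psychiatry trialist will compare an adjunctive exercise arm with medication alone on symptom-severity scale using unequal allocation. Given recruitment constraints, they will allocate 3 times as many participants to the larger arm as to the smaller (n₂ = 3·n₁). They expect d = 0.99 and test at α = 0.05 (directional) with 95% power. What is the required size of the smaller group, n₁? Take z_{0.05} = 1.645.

With allocation ratio k = n₂/n₁ = 3, Var(x̄₁−x̄₂) = σ²(1/n₁ + 1/(k·n₁)) = σ²·(k+1)/(k·n₁).
So n₁ = (1 + 1/k)·((z_{α} + z_β)/d)² = 1.333 × (3.290/0.99)².
n₁ = 1.333 × 11.04 = 14.7.
Round up: n₁ = 15, giving n₂ = 3 × 15 = 45.

n₁ = 15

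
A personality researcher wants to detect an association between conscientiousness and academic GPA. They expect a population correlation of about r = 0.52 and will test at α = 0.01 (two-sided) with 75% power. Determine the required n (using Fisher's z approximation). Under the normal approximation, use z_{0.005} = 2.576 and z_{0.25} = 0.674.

n = 35

Fisher's z: C = ½·ln((1+r)/(1−r)) = ½·ln(3.1667) = 0.5763.
n = ((z_{α/2} + z_β)/C)² + 3.
(2.576 + 0.674) / 0.5763 = 3.250 / 0.5763 = 5.639.
n = 5.639² + 3 = 31.80 + 3 = 34.8.
Round up.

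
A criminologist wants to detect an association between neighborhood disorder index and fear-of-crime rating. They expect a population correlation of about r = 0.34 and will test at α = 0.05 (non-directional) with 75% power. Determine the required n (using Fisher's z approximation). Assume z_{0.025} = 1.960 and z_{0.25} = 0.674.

Fisher's z: C = ½·ln((1+r)/(1−r)) = ½·ln(2.0303) = 0.3541.
n = ((z_{α/2} + z_β)/C)² + 3.
(1.960 + 0.674) / 0.3541 = 2.634 / 0.3541 = 7.439.
n = 7.439² + 3 = 55.33 + 3 = 58.3.
Round up.

n = 59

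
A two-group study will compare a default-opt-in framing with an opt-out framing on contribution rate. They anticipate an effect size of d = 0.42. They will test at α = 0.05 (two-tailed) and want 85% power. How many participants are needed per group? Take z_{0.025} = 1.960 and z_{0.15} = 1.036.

n = 102 per group

For two independent groups with equal n: n = 2·((z_{α/2} + z_β) / d)².
z_{α/2} + z_β = 1.960 + 1.036 = 2.996.
n = 2 × (2.996 / 0.42)² = 2 × 7.133² = 2 × 50.88 = 101.8.
Round up to the next whole participant.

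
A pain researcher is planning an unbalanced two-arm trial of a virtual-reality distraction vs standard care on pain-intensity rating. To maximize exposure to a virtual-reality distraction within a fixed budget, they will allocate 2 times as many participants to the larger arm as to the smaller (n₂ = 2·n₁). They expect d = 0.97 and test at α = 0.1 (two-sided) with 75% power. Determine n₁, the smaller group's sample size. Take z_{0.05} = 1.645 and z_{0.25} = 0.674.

n₁ = 9

With allocation ratio k = n₂/n₁ = 2, Var(x̄₁−x̄₂) = σ²(1/n₁ + 1/(k·n₁)) = σ²·(k+1)/(k·n₁).
So n₁ = (1 + 1/k)·((z_{α/2} + z_β)/d)² = 1.500 × (2.319/0.97)².
n₁ = 1.500 × 5.72 = 8.6.
Round up: n₁ = 9, giving n₂ = 2 × 9 = 18.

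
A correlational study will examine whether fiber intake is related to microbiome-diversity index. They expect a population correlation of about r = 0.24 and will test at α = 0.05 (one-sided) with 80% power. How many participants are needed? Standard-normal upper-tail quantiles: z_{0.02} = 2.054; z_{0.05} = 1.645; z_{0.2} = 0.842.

Fisher's z: C = ½·ln((1+r)/(1−r)) = ½·ln(1.6316) = 0.2448.
n = ((z_{α} + z_β)/C)² + 3.
(1.645 + 0.842) / 0.2448 = 2.487 / 0.2448 = 10.159.
n = 10.159² + 3 = 103.21 + 3 = 106.2.
Round up.

n = 107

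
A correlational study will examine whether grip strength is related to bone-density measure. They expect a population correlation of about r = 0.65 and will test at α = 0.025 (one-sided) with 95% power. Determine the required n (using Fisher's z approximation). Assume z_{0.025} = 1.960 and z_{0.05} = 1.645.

n = 25

Fisher's z: C = ½·ln((1+r)/(1−r)) = ½·ln(4.7143) = 0.7753.
n = ((z_{α} + z_β)/C)² + 3.
(1.960 + 1.645) / 0.7753 = 3.605 / 0.7753 = 4.650.
n = 4.650² + 3 = 21.62 + 3 = 24.6.
Round up.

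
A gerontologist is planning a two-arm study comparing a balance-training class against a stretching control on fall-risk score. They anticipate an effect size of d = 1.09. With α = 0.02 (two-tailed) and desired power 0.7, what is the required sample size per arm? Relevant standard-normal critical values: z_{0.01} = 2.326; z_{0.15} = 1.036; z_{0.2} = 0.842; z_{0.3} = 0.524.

For two independent groups with equal n: n = 2·((z_{α/2} + z_β) / d)².
z_{α/2} + z_β = 2.326 + 0.524 = 2.850.
n = 2 × (2.850 / 1.09)² = 2 × 2.615² = 2 × 6.84 = 13.7.
Round up to the next whole participant.

n = 14 per group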